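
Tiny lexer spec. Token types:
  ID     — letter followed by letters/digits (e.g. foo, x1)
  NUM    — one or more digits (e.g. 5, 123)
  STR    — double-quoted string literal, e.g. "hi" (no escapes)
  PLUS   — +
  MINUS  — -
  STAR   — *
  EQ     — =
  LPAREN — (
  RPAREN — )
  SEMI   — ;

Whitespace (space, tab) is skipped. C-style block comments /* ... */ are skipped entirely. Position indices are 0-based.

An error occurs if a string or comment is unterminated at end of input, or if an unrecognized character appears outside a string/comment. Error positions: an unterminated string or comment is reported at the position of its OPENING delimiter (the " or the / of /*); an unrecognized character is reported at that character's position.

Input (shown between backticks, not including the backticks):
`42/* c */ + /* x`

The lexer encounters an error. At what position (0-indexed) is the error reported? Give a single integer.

pos=0: emit NUM '42' (now at pos=2)
pos=2: enter COMMENT mode (saw '/*')
exit COMMENT mode (now at pos=9)
pos=10: emit PLUS '+'
pos=12: enter COMMENT mode (saw '/*')
pos=12: ERROR — unterminated comment (reached EOF)

Answer: 12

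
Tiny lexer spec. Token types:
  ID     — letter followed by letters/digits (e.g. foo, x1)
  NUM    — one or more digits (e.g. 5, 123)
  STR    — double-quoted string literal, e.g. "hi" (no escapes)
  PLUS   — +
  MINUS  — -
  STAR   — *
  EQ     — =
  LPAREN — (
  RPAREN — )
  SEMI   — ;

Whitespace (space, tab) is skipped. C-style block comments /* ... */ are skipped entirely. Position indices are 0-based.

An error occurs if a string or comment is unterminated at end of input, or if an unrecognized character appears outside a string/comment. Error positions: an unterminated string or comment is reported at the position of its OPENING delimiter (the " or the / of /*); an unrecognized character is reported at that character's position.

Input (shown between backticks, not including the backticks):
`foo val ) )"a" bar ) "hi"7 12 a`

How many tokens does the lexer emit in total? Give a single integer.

Answer: 11

Derivation:
pos=0: emit ID 'foo' (now at pos=3)
pos=4: emit ID 'val' (now at pos=7)
pos=8: emit RPAREN ')'
pos=10: emit RPAREN ')'
pos=11: enter STRING mode
pos=11: emit STR "a" (now at pos=14)
pos=15: emit ID 'bar' (now at pos=18)
pos=19: emit RPAREN ')'
pos=21: enter STRING mode
pos=21: emit STR "hi" (now at pos=25)
pos=25: emit NUM '7' (now at pos=26)
pos=27: emit NUM '12' (now at pos=29)
pos=30: emit ID 'a' (now at pos=31)
DONE. 11 tokens: [ID, ID, RPAREN, RPAREN, STR, ID, RPAREN, STR, NUM, NUM, ID]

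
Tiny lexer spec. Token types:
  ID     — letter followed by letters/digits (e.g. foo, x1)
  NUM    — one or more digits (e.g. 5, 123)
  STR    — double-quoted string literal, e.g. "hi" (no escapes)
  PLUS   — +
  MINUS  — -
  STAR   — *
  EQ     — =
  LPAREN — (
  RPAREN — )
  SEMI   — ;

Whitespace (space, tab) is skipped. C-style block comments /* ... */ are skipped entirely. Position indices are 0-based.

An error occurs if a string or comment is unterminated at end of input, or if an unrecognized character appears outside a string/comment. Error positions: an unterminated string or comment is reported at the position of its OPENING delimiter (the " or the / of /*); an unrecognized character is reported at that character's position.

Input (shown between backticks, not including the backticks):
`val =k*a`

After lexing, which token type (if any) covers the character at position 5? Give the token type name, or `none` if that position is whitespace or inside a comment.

pos=0: emit ID 'val' (now at pos=3)
pos=4: emit EQ '='
pos=5: emit ID 'k' (now at pos=6)
pos=6: emit STAR '*'
pos=7: emit ID 'a' (now at pos=8)
DONE. 5 tokens: [ID, EQ, ID, STAR, ID]
Position 5: char is 'k' -> ID

Answer: ID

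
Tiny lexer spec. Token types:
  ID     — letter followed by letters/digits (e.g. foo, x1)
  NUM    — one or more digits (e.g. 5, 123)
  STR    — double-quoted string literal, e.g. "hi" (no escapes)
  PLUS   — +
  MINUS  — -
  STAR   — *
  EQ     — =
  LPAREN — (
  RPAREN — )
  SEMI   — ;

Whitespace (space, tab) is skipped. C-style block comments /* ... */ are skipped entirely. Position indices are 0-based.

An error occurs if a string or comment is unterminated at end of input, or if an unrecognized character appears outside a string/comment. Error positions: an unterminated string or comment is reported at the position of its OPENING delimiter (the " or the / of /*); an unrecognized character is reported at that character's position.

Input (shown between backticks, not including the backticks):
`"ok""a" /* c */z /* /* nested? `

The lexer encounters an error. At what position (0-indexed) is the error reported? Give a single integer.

Answer: 17

Derivation:
pos=0: enter STRING mode
pos=0: emit STR "ok" (now at pos=4)
pos=4: enter STRING mode
pos=4: emit STR "a" (now at pos=7)
pos=8: enter COMMENT mode (saw '/*')
exit COMMENT mode (now at pos=15)
pos=15: emit ID 'z' (now at pos=16)
pos=17: enter COMMENT mode (saw '/*')
pos=17: ERROR — unterminated comment (reached EOF)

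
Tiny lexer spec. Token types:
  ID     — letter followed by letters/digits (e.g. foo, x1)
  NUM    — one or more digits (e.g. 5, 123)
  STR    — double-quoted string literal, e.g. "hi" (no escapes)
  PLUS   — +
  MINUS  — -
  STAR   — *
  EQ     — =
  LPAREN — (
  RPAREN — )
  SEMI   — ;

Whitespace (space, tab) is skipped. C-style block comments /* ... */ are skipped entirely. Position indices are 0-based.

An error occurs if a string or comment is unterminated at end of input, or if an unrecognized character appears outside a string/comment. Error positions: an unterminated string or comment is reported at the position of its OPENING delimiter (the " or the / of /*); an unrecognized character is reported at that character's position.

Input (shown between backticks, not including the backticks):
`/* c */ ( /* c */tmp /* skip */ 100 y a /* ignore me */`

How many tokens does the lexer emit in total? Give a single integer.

pos=0: enter COMMENT mode (saw '/*')
exit COMMENT mode (now at pos=7)
pos=8: emit LPAREN '('
pos=10: enter COMMENT mode (saw '/*')
exit COMMENT mode (now at pos=17)
pos=17: emit ID 'tmp' (now at pos=20)
pos=21: enter COMMENT mode (saw '/*')
exit COMMENT mode (now at pos=31)
pos=32: emit NUM '100' (now at pos=35)
pos=36: emit ID 'y' (now at pos=37)
pos=38: emit ID 'a' (now at pos=39)
pos=40: enter COMMENT mode (saw '/*')
exit COMMENT mode (now at pos=55)
DONE. 5 tokens: [LPAREN, ID, NUM, ID, ID]

Answer: 5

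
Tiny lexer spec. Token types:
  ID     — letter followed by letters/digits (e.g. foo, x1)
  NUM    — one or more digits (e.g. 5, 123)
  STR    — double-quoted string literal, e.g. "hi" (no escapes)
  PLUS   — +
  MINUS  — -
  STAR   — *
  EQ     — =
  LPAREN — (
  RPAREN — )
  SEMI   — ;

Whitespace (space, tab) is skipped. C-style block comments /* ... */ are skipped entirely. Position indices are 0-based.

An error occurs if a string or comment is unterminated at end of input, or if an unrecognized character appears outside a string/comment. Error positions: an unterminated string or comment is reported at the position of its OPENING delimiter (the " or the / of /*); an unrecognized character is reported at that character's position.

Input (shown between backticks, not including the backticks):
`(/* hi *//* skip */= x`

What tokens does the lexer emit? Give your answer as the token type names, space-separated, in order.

Answer: LPAREN EQ ID

Derivation:
pos=0: emit LPAREN '('
pos=1: enter COMMENT mode (saw '/*')
exit COMMENT mode (now at pos=9)
pos=9: enter COMMENT mode (saw '/*')
exit COMMENT mode (now at pos=19)
pos=19: emit EQ '='
pos=21: emit ID 'x' (now at pos=22)
DONE. 3 tokens: [LPAREN, EQ, ID]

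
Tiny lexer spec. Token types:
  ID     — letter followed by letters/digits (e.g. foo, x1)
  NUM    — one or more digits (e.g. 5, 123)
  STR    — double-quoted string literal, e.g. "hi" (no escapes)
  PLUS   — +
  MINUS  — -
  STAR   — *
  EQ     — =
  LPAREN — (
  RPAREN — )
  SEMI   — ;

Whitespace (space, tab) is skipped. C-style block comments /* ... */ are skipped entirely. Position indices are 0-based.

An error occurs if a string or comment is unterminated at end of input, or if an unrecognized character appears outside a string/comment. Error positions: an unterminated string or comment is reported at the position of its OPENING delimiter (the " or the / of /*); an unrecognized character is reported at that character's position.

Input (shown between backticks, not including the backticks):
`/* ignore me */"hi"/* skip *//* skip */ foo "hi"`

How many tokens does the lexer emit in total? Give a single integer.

pos=0: enter COMMENT mode (saw '/*')
exit COMMENT mode (now at pos=15)
pos=15: enter STRING mode
pos=15: emit STR "hi" (now at pos=19)
pos=19: enter COMMENT mode (saw '/*')
exit COMMENT mode (now at pos=29)
pos=29: enter COMMENT mode (saw '/*')
exit COMMENT mode (now at pos=39)
pos=40: emit ID 'foo' (now at pos=43)
pos=44: enter STRING mode
pos=44: emit STR "hi" (now at pos=48)
DONE. 3 tokens: [STR, ID, STR]

Answer: 3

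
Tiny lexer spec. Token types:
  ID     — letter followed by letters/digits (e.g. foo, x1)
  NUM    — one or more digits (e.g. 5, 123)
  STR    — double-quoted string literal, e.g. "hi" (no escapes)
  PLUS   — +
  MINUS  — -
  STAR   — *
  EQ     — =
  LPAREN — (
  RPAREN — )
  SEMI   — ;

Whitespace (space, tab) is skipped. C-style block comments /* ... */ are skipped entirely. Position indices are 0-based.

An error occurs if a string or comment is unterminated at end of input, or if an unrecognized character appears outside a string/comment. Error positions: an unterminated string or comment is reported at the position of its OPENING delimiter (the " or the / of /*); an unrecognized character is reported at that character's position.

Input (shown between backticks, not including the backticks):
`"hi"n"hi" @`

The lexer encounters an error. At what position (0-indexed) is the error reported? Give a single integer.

pos=0: enter STRING mode
pos=0: emit STR "hi" (now at pos=4)
pos=4: emit ID 'n' (now at pos=5)
pos=5: enter STRING mode
pos=5: emit STR "hi" (now at pos=9)
pos=10: ERROR — unrecognized char '@'

Answer: 10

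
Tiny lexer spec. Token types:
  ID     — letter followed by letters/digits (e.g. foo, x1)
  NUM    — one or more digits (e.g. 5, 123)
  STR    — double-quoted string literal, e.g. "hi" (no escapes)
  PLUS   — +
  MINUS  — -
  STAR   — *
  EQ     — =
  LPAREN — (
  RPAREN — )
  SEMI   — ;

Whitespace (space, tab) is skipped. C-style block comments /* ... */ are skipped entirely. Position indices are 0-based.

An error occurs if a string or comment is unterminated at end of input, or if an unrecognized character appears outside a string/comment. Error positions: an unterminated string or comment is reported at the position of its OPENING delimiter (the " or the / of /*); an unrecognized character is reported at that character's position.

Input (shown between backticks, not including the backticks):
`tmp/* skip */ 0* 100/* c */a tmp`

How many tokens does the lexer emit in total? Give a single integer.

pos=0: emit ID 'tmp' (now at pos=3)
pos=3: enter COMMENT mode (saw '/*')
exit COMMENT mode (now at pos=13)
pos=14: emit NUM '0' (now at pos=15)
pos=15: emit STAR '*'
pos=17: emit NUM '100' (now at pos=20)
pos=20: enter COMMENT mode (saw '/*')
exit COMMENT mode (now at pos=27)
pos=27: emit ID 'a' (now at pos=28)
pos=29: emit ID 'tmp' (now at pos=32)
DONE. 6 tokens: [ID, NUM, STAR, NUM, ID, ID]

Answer: 6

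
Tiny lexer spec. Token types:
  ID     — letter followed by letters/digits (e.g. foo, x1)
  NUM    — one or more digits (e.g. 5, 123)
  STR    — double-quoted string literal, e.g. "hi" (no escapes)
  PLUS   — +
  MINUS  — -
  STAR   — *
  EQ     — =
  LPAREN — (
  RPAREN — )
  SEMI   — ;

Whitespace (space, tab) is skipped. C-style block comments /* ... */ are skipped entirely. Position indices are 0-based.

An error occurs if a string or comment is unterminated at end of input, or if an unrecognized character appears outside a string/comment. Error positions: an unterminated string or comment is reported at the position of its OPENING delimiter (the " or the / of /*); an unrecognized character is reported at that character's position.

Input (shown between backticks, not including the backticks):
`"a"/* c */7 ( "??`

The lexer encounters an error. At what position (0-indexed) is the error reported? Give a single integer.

pos=0: enter STRING mode
pos=0: emit STR "a" (now at pos=3)
pos=3: enter COMMENT mode (saw '/*')
exit COMMENT mode (now at pos=10)
pos=10: emit NUM '7' (now at pos=11)
pos=12: emit LPAREN '('
pos=14: enter STRING mode
pos=14: ERROR — unterminated string

Answer: 14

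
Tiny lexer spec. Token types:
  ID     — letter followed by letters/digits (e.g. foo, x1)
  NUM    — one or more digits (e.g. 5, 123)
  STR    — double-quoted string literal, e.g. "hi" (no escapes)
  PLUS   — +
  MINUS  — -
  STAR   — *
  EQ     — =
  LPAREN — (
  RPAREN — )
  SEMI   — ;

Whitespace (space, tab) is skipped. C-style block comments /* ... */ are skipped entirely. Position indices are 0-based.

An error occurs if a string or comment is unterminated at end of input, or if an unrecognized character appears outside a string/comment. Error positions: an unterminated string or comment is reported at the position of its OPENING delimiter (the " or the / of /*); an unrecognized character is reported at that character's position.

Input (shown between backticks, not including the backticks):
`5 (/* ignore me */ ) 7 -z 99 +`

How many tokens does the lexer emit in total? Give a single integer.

pos=0: emit NUM '5' (now at pos=1)
pos=2: emit LPAREN '('
pos=3: enter COMMENT mode (saw '/*')
exit COMMENT mode (now at pos=18)
pos=19: emit RPAREN ')'
pos=21: emit NUM '7' (now at pos=22)
pos=23: emit MINUS '-'
pos=24: emit ID 'z' (now at pos=25)
pos=26: emit NUM '99' (now at pos=28)
pos=29: emit PLUS '+'
DONE. 8 tokens: [NUM, LPAREN, RPAREN, NUM, MINUS, ID, NUM, PLUS]

Answer: 8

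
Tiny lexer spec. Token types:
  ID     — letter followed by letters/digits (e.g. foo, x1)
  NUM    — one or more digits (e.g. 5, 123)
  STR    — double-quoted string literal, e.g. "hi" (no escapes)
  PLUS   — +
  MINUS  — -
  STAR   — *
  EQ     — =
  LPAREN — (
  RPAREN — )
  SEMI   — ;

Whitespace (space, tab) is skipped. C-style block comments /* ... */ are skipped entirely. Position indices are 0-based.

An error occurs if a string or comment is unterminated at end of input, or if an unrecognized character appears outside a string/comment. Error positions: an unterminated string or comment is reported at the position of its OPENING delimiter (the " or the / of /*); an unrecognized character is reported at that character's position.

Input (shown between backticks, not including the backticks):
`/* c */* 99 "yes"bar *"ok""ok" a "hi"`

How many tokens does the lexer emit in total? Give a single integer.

pos=0: enter COMMENT mode (saw '/*')
exit COMMENT mode (now at pos=7)
pos=7: emit STAR '*'
pos=9: emit NUM '99' (now at pos=11)
pos=12: enter STRING mode
pos=12: emit STR "yes" (now at pos=17)
pos=17: emit ID 'bar' (now at pos=20)
pos=21: emit STAR '*'
pos=22: enter STRING mode
pos=22: emit STR "ok" (now at pos=26)
pos=26: enter STRING mode
pos=26: emit STR "ok" (now at pos=30)
pos=31: emit ID 'a' (now at pos=32)
pos=33: enter STRING mode
pos=33: emit STR "hi" (now at pos=37)
DONE. 9 tokens: [STAR, NUM, STR, ID, STAR, STR, STR, ID, STR]

Answer: 9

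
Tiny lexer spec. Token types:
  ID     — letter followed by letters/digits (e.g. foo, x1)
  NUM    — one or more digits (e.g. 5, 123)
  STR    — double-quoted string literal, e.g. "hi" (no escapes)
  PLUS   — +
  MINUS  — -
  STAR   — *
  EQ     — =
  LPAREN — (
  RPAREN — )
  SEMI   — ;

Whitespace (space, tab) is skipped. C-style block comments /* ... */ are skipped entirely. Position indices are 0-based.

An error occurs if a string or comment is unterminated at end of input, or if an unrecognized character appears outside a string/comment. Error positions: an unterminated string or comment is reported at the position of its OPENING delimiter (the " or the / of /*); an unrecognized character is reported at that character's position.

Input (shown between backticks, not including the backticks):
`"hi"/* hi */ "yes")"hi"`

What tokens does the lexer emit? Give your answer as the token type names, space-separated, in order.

pos=0: enter STRING mode
pos=0: emit STR "hi" (now at pos=4)
pos=4: enter COMMENT mode (saw '/*')
exit COMMENT mode (now at pos=12)
pos=13: enter STRING mode
pos=13: emit STR "yes" (now at pos=18)
pos=18: emit RPAREN ')'
pos=19: enter STRING mode
pos=19: emit STR "hi" (now at pos=23)
DONE. 4 tokens: [STR, STR, RPAREN, STR]

Answer: STR STR RPAREN STR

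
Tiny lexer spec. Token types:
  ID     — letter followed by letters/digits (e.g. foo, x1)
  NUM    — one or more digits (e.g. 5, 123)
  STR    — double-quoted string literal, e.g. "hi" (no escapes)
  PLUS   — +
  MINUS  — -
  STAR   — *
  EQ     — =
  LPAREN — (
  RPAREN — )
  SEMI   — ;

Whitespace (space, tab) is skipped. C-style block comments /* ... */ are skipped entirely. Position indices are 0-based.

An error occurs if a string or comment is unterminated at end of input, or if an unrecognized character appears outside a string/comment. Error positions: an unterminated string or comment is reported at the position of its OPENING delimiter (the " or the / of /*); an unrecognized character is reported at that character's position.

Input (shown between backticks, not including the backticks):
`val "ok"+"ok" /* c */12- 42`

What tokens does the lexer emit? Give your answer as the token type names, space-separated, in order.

pos=0: emit ID 'val' (now at pos=3)
pos=4: enter STRING mode
pos=4: emit STR "ok" (now at pos=8)
pos=8: emit PLUS '+'
pos=9: enter STRING mode
pos=9: emit STR "ok" (now at pos=13)
pos=14: enter COMMENT mode (saw '/*')
exit COMMENT mode (now at pos=21)
pos=21: emit NUM '12' (now at pos=23)
pos=23: emit MINUS '-'
pos=25: emit NUM '42' (now at pos=27)
DONE. 7 tokens: [ID, STR, PLUS, STR, NUM, MINUS, NUM]

Answer: ID STR PLUS STR NUM MINUS NUM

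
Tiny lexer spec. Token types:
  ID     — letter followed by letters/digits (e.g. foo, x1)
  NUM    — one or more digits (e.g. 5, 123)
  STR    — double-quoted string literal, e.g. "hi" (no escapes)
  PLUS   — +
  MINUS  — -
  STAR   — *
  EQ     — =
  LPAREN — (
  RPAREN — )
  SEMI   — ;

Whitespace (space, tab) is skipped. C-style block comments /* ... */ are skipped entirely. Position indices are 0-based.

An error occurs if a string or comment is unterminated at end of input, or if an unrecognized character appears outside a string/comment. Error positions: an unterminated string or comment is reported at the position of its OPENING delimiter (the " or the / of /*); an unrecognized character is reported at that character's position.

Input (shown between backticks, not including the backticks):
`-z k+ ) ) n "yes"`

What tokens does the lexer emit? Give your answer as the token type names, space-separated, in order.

pos=0: emit MINUS '-'
pos=1: emit ID 'z' (now at pos=2)
pos=3: emit ID 'k' (now at pos=4)
pos=4: emit PLUS '+'
pos=6: emit RPAREN ')'
pos=8: emit RPAREN ')'
pos=10: emit ID 'n' (now at pos=11)
pos=12: enter STRING mode
pos=12: emit STR "yes" (now at pos=17)
DONE. 8 tokens: [MINUS, ID, ID, PLUS, RPAREN, RPAREN, ID, STR]

Answer: MINUS ID ID PLUS RPAREN RPAREN ID STR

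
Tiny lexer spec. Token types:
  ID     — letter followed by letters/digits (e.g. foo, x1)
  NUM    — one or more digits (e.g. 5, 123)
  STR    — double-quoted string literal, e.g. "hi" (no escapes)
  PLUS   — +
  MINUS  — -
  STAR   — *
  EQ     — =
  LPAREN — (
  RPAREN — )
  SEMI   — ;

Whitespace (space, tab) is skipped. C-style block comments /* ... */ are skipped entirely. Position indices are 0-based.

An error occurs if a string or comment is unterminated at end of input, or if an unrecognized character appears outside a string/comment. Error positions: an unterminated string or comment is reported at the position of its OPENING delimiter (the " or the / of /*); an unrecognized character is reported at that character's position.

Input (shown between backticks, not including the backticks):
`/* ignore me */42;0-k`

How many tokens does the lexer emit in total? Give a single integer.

pos=0: enter COMMENT mode (saw '/*')
exit COMMENT mode (now at pos=15)
pos=15: emit NUM '42' (now at pos=17)
pos=17: emit SEMI ';'
pos=18: emit NUM '0' (now at pos=19)
pos=19: emit MINUS '-'
pos=20: emit ID 'k' (now at pos=21)
DONE. 5 tokens: [NUM, SEMI, NUM, MINUS, ID]

Answer: 5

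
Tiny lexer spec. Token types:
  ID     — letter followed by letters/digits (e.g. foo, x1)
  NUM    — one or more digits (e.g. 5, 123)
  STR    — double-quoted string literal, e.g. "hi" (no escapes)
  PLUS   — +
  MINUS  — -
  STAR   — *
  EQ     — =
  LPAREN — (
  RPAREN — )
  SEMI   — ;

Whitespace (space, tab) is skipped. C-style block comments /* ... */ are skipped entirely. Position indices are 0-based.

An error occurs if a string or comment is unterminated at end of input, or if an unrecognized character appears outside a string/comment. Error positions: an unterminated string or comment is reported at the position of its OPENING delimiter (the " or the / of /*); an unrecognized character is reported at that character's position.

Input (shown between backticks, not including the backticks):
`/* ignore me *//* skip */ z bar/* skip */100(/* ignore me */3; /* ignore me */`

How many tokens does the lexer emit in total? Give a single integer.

Answer: 6

Derivation:
pos=0: enter COMMENT mode (saw '/*')
exit COMMENT mode (now at pos=15)
pos=15: enter COMMENT mode (saw '/*')
exit COMMENT mode (now at pos=25)
pos=26: emit ID 'z' (now at pos=27)
pos=28: emit ID 'bar' (now at pos=31)
pos=31: enter COMMENT mode (saw '/*')
exit COMMENT mode (now at pos=41)
pos=41: emit NUM '100' (now at pos=44)
pos=44: emit LPAREN '('
pos=45: enter COMMENT mode (saw '/*')
exit COMMENT mode (now at pos=60)
pos=60: emit NUM '3' (now at pos=61)
pos=61: emit SEMI ';'
pos=63: enter COMMENT mode (saw '/*')
exit COMMENT mode (now at pos=78)
DONE. 6 tokens: [ID, ID, NUM, LPAREN, NUM, SEMI]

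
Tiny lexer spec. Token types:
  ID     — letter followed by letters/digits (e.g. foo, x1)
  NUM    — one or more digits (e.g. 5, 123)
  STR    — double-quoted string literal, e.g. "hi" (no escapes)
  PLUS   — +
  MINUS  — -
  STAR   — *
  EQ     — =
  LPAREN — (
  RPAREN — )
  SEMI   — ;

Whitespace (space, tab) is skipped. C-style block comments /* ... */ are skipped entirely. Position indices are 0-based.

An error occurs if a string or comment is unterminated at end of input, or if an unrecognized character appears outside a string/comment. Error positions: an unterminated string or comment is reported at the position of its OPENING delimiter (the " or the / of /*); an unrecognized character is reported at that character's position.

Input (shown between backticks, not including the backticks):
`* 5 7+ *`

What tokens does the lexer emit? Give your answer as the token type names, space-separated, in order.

pos=0: emit STAR '*'
pos=2: emit NUM '5' (now at pos=3)
pos=4: emit NUM '7' (now at pos=5)
pos=5: emit PLUS '+'
pos=7: emit STAR '*'
DONE. 5 tokens: [STAR, NUM, NUM, PLUS, STAR]

Answer: STAR NUM NUM PLUS STAR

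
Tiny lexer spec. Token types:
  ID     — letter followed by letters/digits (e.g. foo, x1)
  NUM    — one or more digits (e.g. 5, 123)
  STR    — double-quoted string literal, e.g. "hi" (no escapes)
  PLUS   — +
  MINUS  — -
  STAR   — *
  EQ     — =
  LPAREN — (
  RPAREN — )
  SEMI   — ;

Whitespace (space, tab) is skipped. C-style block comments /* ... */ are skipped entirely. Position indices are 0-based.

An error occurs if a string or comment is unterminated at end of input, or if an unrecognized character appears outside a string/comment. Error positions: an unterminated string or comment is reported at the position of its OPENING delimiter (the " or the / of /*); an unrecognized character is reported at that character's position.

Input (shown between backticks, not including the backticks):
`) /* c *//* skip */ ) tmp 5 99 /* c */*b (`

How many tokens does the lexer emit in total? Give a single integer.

pos=0: emit RPAREN ')'
pos=2: enter COMMENT mode (saw '/*')
exit COMMENT mode (now at pos=9)
pos=9: enter COMMENT mode (saw '/*')
exit COMMENT mode (now at pos=19)
pos=20: emit RPAREN ')'
pos=22: emit ID 'tmp' (now at pos=25)
pos=26: emit NUM '5' (now at pos=27)
pos=28: emit NUM '99' (now at pos=30)
pos=31: enter COMMENT mode (saw '/*')
exit COMMENT mode (now at pos=38)
pos=38: emit STAR '*'
pos=39: emit ID 'b' (now at pos=40)
pos=41: emit LPAREN '('
DONE. 8 tokens: [RPAREN, RPAREN, ID, NUM, NUM, STAR, ID, LPAREN]

Answer: 8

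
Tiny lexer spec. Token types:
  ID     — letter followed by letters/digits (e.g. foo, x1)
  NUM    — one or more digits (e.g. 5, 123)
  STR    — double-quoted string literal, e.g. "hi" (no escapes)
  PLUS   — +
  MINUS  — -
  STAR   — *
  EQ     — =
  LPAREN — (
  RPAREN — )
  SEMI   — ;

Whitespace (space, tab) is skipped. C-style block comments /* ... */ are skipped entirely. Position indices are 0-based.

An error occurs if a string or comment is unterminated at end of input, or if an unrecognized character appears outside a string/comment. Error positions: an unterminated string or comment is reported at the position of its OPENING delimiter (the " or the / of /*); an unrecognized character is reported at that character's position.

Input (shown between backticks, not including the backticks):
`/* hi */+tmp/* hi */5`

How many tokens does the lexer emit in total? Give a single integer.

Answer: 3

Derivation:
pos=0: enter COMMENT mode (saw '/*')
exit COMMENT mode (now at pos=8)
pos=8: emit PLUS '+'
pos=9: emit ID 'tmp' (now at pos=12)
pos=12: enter COMMENT mode (saw '/*')
exit COMMENT mode (now at pos=20)
pos=20: emit NUM '5' (now at pos=21)
DONE. 3 tokens: [PLUS, ID, NUM]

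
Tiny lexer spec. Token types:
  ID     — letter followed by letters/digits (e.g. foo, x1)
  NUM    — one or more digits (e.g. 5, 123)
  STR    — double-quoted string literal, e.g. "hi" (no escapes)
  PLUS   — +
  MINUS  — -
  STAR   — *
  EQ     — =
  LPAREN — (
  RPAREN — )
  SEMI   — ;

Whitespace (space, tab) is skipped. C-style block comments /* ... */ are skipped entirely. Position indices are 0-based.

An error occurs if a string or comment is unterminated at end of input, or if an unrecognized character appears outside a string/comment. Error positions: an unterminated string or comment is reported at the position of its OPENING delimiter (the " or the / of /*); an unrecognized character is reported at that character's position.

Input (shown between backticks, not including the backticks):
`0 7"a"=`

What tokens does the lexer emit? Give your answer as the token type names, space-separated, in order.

Answer: NUM NUM STR EQ

Derivation:
pos=0: emit NUM '0' (now at pos=1)
pos=2: emit NUM '7' (now at pos=3)
pos=3: enter STRING mode
pos=3: emit STR "a" (now at pos=6)
pos=6: emit EQ '='
DONE. 4 tokens: [NUM, NUM, STR, EQ]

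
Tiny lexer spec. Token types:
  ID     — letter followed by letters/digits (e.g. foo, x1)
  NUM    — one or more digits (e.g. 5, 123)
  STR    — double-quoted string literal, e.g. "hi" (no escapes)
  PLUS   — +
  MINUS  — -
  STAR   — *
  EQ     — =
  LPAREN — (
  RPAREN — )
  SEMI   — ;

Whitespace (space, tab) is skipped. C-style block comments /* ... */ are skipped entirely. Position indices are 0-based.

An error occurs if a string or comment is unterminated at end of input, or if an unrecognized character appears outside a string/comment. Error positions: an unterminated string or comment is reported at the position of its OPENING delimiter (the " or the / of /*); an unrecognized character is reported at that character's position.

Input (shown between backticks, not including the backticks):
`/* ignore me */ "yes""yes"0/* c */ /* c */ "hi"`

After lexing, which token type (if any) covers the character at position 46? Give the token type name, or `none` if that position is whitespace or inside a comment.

Answer: STR

Derivation:
pos=0: enter COMMENT mode (saw '/*')
exit COMMENT mode (now at pos=15)
pos=16: enter STRING mode
pos=16: emit STR "yes" (now at pos=21)
pos=21: enter STRING mode
pos=21: emit STR "yes" (now at pos=26)
pos=26: emit NUM '0' (now at pos=27)
pos=27: enter COMMENT mode (saw '/*')
exit COMMENT mode (now at pos=34)
pos=35: enter COMMENT mode (saw '/*')
exit COMMENT mode (now at pos=42)
pos=43: enter STRING mode
pos=43: emit STR "hi" (now at pos=47)
DONE. 4 tokens: [STR, STR, NUM, STR]
Position 46: char is '"' -> STR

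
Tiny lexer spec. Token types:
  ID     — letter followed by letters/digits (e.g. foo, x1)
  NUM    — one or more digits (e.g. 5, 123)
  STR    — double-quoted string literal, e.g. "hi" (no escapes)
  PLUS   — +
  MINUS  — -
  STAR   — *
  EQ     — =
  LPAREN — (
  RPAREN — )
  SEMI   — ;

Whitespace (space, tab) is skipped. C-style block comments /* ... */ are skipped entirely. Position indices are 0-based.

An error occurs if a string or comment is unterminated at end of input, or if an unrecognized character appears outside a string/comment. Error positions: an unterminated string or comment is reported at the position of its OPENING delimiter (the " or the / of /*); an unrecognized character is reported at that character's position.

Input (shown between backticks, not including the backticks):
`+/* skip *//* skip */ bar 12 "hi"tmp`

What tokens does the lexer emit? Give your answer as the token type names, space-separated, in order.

Answer: PLUS ID NUM STR ID

Derivation:
pos=0: emit PLUS '+'
pos=1: enter COMMENT mode (saw '/*')
exit COMMENT mode (now at pos=11)
pos=11: enter COMMENT mode (saw '/*')
exit COMMENT mode (now at pos=21)
pos=22: emit ID 'bar' (now at pos=25)
pos=26: emit NUM '12' (now at pos=28)
pos=29: enter STRING mode
pos=29: emit STR "hi" (now at pos=33)
pos=33: emit ID 'tmp' (now at pos=36)
DONE. 5 tokens: [PLUS, ID, NUM, STR, ID]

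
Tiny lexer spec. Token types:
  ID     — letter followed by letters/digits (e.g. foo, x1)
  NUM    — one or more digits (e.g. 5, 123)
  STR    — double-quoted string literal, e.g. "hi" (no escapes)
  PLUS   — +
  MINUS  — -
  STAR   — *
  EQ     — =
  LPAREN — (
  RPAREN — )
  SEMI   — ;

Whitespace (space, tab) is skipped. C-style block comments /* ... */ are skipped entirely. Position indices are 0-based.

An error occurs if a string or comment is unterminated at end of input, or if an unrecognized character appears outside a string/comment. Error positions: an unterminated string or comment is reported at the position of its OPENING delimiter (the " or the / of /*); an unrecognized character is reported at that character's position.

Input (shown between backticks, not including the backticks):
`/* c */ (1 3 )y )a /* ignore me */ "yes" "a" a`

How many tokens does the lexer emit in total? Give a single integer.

Answer: 10

Derivation:
pos=0: enter COMMENT mode (saw '/*')
exit COMMENT mode (now at pos=7)
pos=8: emit LPAREN '('
pos=9: emit NUM '1' (now at pos=10)
pos=11: emit NUM '3' (now at pos=12)
pos=13: emit RPAREN ')'
pos=14: emit ID 'y' (now at pos=15)
pos=16: emit RPAREN ')'
pos=17: emit ID 'a' (now at pos=18)
pos=19: enter COMMENT mode (saw '/*')
exit COMMENT mode (now at pos=34)
pos=35: enter STRING mode
pos=35: emit STR "yes" (now at pos=40)
pos=41: enter STRING mode
pos=41: emit STR "a" (now at pos=44)
pos=45: emit ID 'a' (now at pos=46)
DONE. 10 tokens: [LPAREN, NUM, NUM, RPAREN, ID, RPAREN, ID, STR, STR, ID]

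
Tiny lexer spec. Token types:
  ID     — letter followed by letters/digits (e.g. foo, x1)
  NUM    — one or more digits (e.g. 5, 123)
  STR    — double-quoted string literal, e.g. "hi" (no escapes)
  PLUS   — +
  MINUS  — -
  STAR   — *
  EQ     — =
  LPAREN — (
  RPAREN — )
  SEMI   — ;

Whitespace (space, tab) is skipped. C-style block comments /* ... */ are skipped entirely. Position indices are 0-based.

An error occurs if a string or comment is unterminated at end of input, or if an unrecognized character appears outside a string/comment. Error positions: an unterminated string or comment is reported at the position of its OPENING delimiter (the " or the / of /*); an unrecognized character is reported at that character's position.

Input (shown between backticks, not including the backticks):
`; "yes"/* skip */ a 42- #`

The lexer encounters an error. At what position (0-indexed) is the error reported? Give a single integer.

pos=0: emit SEMI ';'
pos=2: enter STRING mode
pos=2: emit STR "yes" (now at pos=7)
pos=7: enter COMMENT mode (saw '/*')
exit COMMENT mode (now at pos=17)
pos=18: emit ID 'a' (now at pos=19)
pos=20: emit NUM '42' (now at pos=22)
pos=22: emit MINUS '-'
pos=24: ERROR — unrecognized char '#'

Answer: 24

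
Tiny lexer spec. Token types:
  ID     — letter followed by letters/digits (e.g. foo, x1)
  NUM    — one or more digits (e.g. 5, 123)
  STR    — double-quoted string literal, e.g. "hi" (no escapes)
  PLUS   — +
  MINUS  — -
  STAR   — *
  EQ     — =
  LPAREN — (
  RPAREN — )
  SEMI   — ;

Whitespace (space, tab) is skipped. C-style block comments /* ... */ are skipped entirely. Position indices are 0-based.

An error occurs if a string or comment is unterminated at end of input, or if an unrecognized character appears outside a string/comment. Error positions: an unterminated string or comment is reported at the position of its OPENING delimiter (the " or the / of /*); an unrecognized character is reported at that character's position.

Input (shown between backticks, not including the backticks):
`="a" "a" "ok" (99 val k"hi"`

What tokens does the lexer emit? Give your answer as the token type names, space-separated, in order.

pos=0: emit EQ '='
pos=1: enter STRING mode
pos=1: emit STR "a" (now at pos=4)
pos=5: enter STRING mode
pos=5: emit STR "a" (now at pos=8)
pos=9: enter STRING mode
pos=9: emit STR "ok" (now at pos=13)
pos=14: emit LPAREN '('
pos=15: emit NUM '99' (now at pos=17)
pos=18: emit ID 'val' (now at pos=21)
pos=22: emit ID 'k' (now at pos=23)
pos=23: enter STRING mode
pos=23: emit STR "hi" (now at pos=27)
DONE. 9 tokens: [EQ, STR, STR, STR, LPAREN, NUM, ID, ID, STR]

Answer: EQ STR STR STR LPAREN NUM ID ID STR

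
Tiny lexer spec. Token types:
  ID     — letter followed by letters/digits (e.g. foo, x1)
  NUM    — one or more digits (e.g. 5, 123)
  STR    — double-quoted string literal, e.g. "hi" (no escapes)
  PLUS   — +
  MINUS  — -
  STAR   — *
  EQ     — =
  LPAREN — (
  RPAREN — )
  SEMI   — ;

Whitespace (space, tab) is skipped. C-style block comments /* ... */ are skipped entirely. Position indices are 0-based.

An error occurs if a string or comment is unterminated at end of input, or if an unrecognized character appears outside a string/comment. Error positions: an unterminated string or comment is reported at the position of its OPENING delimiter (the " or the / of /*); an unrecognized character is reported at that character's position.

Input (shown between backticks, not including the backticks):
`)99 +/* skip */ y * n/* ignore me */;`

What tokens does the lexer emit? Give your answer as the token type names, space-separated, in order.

Answer: RPAREN NUM PLUS ID STAR ID SEMI

Derivation:
pos=0: emit RPAREN ')'
pos=1: emit NUM '99' (now at pos=3)
pos=4: emit PLUS '+'
pos=5: enter COMMENT mode (saw '/*')
exit COMMENT mode (now at pos=15)
pos=16: emit ID 'y' (now at pos=17)
pos=18: emit STAR '*'
pos=20: emit ID 'n' (now at pos=21)
pos=21: enter COMMENT mode (saw '/*')
exit COMMENT mode (now at pos=36)
pos=36: emit SEMI ';'
DONE. 7 tokens: [RPAREN, NUM, PLUS, ID, STAR, ID, SEMI]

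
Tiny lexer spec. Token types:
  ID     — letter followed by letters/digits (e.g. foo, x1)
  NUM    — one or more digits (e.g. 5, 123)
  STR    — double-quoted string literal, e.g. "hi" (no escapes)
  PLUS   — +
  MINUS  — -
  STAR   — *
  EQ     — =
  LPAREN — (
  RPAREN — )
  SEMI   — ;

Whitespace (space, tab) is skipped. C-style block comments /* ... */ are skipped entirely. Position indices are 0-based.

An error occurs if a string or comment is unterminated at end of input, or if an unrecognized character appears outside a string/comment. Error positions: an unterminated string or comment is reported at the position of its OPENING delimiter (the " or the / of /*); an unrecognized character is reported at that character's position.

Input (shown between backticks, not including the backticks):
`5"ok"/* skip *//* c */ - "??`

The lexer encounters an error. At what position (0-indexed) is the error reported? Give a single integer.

pos=0: emit NUM '5' (now at pos=1)
pos=1: enter STRING mode
pos=1: emit STR "ok" (now at pos=5)
pos=5: enter COMMENT mode (saw '/*')
exit COMMENT mode (now at pos=15)
pos=15: enter COMMENT mode (saw '/*')
exit COMMENT mode (now at pos=22)
pos=23: emit MINUS '-'
pos=25: enter STRING mode
pos=25: ERROR — unterminated string

Answer: 25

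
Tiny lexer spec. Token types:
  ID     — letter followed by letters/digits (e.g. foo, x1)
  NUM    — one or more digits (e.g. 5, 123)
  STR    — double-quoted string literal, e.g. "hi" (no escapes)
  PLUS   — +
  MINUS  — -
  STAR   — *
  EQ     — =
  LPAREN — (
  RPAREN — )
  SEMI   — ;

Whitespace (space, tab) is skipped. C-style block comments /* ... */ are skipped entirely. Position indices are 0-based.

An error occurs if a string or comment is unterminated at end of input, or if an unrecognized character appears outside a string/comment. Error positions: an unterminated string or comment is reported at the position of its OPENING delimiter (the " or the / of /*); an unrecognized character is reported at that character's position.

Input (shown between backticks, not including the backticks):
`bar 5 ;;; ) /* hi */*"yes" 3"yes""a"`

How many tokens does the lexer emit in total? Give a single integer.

pos=0: emit ID 'bar' (now at pos=3)
pos=4: emit NUM '5' (now at pos=5)
pos=6: emit SEMI ';'
pos=7: emit SEMI ';'
pos=8: emit SEMI ';'
pos=10: emit RPAREN ')'
pos=12: enter COMMENT mode (saw '/*')
exit COMMENT mode (now at pos=20)
pos=20: emit STAR '*'
pos=21: enter STRING mode
pos=21: emit STR "yes" (now at pos=26)
pos=27: emit NUM '3' (now at pos=28)
pos=28: enter STRING mode
pos=28: emit STR "yes" (now at pos=33)
pos=33: enter STRING mode
pos=33: emit STR "a" (now at pos=36)
DONE. 11 tokens: [ID, NUM, SEMI, SEMI, SEMI, RPAREN, STAR, STR, NUM, STR, STR]

Answer: 11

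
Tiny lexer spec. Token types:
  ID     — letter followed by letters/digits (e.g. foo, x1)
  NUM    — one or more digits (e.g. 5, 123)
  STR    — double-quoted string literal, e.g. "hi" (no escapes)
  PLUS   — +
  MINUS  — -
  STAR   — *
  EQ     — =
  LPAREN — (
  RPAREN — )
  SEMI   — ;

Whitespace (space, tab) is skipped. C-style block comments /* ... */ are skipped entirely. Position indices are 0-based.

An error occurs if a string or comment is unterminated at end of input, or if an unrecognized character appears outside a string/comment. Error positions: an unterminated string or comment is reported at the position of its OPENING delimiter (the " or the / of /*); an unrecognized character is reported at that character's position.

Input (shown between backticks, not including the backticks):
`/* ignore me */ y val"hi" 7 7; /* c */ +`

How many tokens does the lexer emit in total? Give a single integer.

pos=0: enter COMMENT mode (saw '/*')
exit COMMENT mode (now at pos=15)
pos=16: emit ID 'y' (now at pos=17)
pos=18: emit ID 'val' (now at pos=21)
pos=21: enter STRING mode
pos=21: emit STR "hi" (now at pos=25)
pos=26: emit NUM '7' (now at pos=27)
pos=28: emit NUM '7' (now at pos=29)
pos=29: emit SEMI ';'
pos=31: enter COMMENT mode (saw '/*')
exit COMMENT mode (now at pos=38)
pos=39: emit PLUS '+'
DONE. 7 tokens: [ID, ID, STR, NUM, NUM, SEMI, PLUS]

Answer: 7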